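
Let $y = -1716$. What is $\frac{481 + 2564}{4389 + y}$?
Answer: $\frac{1015}{891} \approx 1.1392$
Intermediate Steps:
$\frac{481 + 2564}{4389 + y} = \frac{481 + 2564}{4389 - 1716} = \frac{3045}{2673} = 3045 \cdot \frac{1}{2673} = \frac{1015}{891}$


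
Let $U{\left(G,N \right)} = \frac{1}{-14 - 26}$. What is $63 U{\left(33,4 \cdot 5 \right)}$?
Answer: $- \frac{63}{40} \approx -1.575$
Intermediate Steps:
$U{\left(G,N \right)} = - \frac{1}{40}$ ($U{\left(G,N \right)} = \frac{1}{-40} = - \frac{1}{40}$)
$63 U{\left(33,4 \cdot 5 \right)} = 63 \left(- \frac{1}{40}\right) = - \frac{63}{40}$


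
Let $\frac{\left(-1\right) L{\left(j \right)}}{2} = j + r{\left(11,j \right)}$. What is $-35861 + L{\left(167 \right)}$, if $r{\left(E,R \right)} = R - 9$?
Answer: $-36511$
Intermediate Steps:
$r{\left(E,R \right)} = -9 + R$
$L{\left(j \right)} = 18 - 4 j$ ($L{\left(j \right)} = - 2 \left(j + \left(-9 + j\right)\right) = - 2 \left(-9 + 2 j\right) = 18 - 4 j$)
$-35861 + L{\left(167 \right)} = -35861 + \left(18 - 668\right) = -35861 - 650 = -36511$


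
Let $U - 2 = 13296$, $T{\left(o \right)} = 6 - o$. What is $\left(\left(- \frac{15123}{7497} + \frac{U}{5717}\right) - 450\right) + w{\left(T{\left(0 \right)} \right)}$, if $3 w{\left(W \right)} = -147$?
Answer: $- \frac{7124692412}{14286783} \approx -498.69$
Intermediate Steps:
$w{\left(W \right)} = -49$ ($w{\left(W \right)} = \frac{1}{3} \left(-147\right) = -49$)
$U = 13298$ ($U = 2 + 13296 = 13298$)
$\left(\left(- \frac{15123}{7497} + \frac{U}{5717}\right) - 450\right) + w{\left(T{\left(0 \right)} \right)} = \left(\left(- \frac{15123}{7497} + \frac{13298}{5717}\right) - 450\right) - 49 = \left(\left(\left(-15123\right) \frac{1}{7497} + 13298 \cdot \frac{1}{5717}\right) - 450\right) - 49 = \left(\left(- \frac{5041}{2499} + \frac{13298}{5717}\right) - 450\right) - 49 = \left(\frac{4412305}{14286783} - 450\right) - 49 = - \frac{6424640045}{14286783} - 49 = - \frac{7124692412}{14286783}$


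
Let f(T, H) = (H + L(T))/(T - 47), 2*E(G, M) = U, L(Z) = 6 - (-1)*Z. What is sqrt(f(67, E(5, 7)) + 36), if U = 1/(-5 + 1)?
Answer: sqrt(63430)/40 ≈ 6.2963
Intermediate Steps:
L(Z) = 6 + Z
U = -1/4 (U = 1/(-4) = -1/4 ≈ -0.25000)
E(G, M) = -1/8 (E(G, M) = (1/2)*(-1/4) = -1/8)
f(T, H) = (6 + H + T)/(-47 + T) (f(T, H) = (H + (6 + T))/(T - 47) = (6 + H + T)/(-47 + T))
sqrt(f(67, E(5, 7)) + 36) = sqrt((6 - 1/8 + 67)/(-47 + 67) + 36) = sqrt((583/8)/20 + 36) = sqrt((1/20)*(583/8) + 36) = sqrt(583/160 + 36) = sqrt(6343/160) = sqrt(63430)/40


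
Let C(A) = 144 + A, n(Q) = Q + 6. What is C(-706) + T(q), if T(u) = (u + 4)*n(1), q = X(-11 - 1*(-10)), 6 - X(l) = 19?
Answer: -625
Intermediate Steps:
n(Q) = 6 + Q
X(l) = -13 (X(l) = 6 - 1*19 = 6 - 19 = -13)
q = -13
T(u) = 28 + 7*u (T(u) = (u + 4)*(6 + 1) = (4 + u)*7 = 28 + 7*u)
C(-706) + T(q) = (144 - 706) + (28 + 7*(-13)) = -562 + (28 - 91) = -562 - 63 = -625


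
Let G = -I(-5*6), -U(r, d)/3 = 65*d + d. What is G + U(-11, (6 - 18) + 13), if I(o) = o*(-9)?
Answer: -468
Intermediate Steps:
U(r, d) = -198*d (U(r, d) = -3*(65*d + d) = -198*d)
I(o) = -9*o
G = -270 (G = -(-9)*(-5*6) = -(-9)*(-30) = -1*270 = -270)
G + U(-11, (6 - 18) + 13) = -270 - 198*((6 - 18) + 13) = -270 - 198*(-12 + 13) = -270 - 198*1 = -270 - 198 = -468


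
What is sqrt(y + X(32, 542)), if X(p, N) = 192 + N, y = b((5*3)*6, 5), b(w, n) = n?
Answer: sqrt(739) ≈ 27.185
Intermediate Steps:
y = 5
sqrt(y + X(32, 542)) = sqrt(5 + (192 + 542)) = sqrt(5 + 734) = sqrt(739)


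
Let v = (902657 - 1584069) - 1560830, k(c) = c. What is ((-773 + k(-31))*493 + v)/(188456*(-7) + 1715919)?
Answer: -2638614/396727 ≈ -6.6510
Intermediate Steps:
v = -2242242 (v = -681412 - 1560830 = -2242242)
((-773 + k(-31))*493 + v)/(188456*(-7) + 1715919) = ((-773 - 31)*493 - 2242242)/(188456*(-7) + 1715919) = (-804*493 - 2242242)/(-1319192 + 1715919) = (-396372 - 2242242)/396727 = -2638614*1/396727 = -2638614/396727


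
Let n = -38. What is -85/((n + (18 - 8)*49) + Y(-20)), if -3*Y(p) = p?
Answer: -255/1376 ≈ -0.18532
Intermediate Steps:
Y(p) = -p/3
-85/((n + (18 - 8)*49) + Y(-20)) = -85/((-38 + (18 - 8)*49) - ⅓*(-20)) = -85/((-38 + 10*49) + 20/3) = -85/((-38 + 490) + 20/3) = -85/(452 + 20/3) = -85/(1376/3) = (3/1376)*(-85) = -255/1376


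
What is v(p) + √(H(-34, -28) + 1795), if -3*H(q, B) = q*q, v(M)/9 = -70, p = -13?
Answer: -630 + √12687/3 ≈ -592.45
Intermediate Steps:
v(M) = -630 (v(M) = 9*(-70) = -630)
H(q, B) = -q²/3 (H(q, B) = -q*q/3 = -q²/3)
v(p) + √(H(-34, -28) + 1795) = -630 + √(-⅓*(-34)² + 1795) = -630 + √(-⅓*1156 + 1795) = -630 + √(-1156/3 + 1795) = -630 + √(4229/3) = -630 + √12687/3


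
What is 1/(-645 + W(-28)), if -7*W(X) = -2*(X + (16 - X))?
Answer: -7/4483 ≈ -0.0015615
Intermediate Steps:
W(X) = 32/7 (W(X) = -(-2)*(X + (16 - X))/7 = -(-2)*16/7 = -⅐*(-32) = 32/7)
1/(-645 + W(-28)) = 1/(-645 + 32/7) = 1/(-4483/7) = -7/4483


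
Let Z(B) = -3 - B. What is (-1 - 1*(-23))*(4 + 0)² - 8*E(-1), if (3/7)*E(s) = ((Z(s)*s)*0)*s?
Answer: 352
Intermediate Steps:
E(s) = 0 (E(s) = 7*((((-3 - s)*s)*0)*s)/3 = 7*(((s*(-3 - s))*0)*s)/3 = 7*(0*s)/3 = (7/3)*0 = 0)
(-1 - 1*(-23))*(4 + 0)² - 8*E(-1) = (-1 - 1*(-23))*(4 + 0)² - 8*0 = (-1 + 23)*4² + 0 = 22*16 + 0 = 352 + 0 = 352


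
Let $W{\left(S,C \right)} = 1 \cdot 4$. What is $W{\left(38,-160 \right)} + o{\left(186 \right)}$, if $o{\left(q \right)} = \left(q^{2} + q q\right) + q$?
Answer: $69382$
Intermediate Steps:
$W{\left(S,C \right)} = 4$
$o{\left(q \right)} = q + 2 q^{2}$ ($o{\left(q \right)} = \left(q^{2} + q^{2}\right) + q = 2 q^{2} + q = q + 2 q^{2}$)
$W{\left(38,-160 \right)} + o{\left(186 \right)} = 4 + 186 \left(1 + 2 \cdot 186\right) = 4 + 186 \left(1 + 372\right) = 4 + 186 \cdot 373 = 4 + 69378 = 69382$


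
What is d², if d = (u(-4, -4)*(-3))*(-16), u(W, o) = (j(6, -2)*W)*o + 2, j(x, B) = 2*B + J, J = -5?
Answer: 46457856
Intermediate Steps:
j(x, B) = -5 + 2*B (j(x, B) = 2*B - 5 = -5 + 2*B)
u(W, o) = 2 - 9*W*o (u(W, o) = ((-5 + 2*(-2))*W)*o + 2 = ((-5 - 4)*W)*o + 2 = (-9*W)*o + 2 = -9*W*o + 2 = 2 - 9*W*o)
d = -6816 (d = ((2 - 9*(-4)*(-4))*(-3))*(-16) = ((2 - 144)*(-3))*(-16) = -142*(-3)*(-16) = 426*(-16) = -6816)
d² = (-6816)² = 46457856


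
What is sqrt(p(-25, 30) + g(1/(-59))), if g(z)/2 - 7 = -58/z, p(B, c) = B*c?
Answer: 2*sqrt(1527) ≈ 78.154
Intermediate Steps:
g(z) = 14 - 116/z (g(z) = 14 + 2*(-58/z) = 14 - 116/z)
sqrt(p(-25, 30) + g(1/(-59))) = sqrt(-25*30 + (14 - 116/(1/(-59)))) = sqrt(-750 + (14 - 116/(-1/59))) = sqrt(-750 + (14 - 116*(-59))) = sqrt(-750 + (14 + 6844)) = sqrt(-750 + 6858) = sqrt(6108) = 2*sqrt(1527)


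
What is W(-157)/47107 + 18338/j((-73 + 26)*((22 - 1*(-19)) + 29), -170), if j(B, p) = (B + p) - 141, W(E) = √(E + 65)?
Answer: -18338/3601 + 2*I*√23/47107 ≈ -5.0925 + 0.00020361*I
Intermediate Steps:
W(E) = √(65 + E)
j(B, p) = -141 + B + p
W(-157)/47107 + 18338/j((-73 + 26)*((22 - 1*(-19)) + 29), -170) = √(65 - 157)/47107 + 18338/(-141 + (-73 + 26)*((22 - 1*(-19)) + 29) - 170) = √(-92)*(1/47107) + 18338/(-141 - 47*((22 + 19) + 29) - 170) = (2*I*√23)*(1/47107) + 18338/(-141 - 47*(41 + 29) - 170) = 2*I*√23/47107 + 18338/(-141 - 47*70 - 170) = 2*I*√23/47107 + 18338/(-141 - 3290 - 170) = 2*I*√23/47107 + 18338/(-3601) = 2*I*√23/47107 + 18338*(-1/3601) = 2*I*√23/47107 - 18338/3601 = -18338/3601 + 2*I*√23/47107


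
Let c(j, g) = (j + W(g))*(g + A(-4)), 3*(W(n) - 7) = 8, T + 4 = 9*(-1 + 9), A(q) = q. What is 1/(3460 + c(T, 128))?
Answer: 3/39272 ≈ 7.6390e-5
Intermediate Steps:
T = 68 (T = -4 + 9*(-1 + 9) = -4 + 9*8 = -4 + 72 = 68)
W(n) = 29/3 (W(n) = 7 + (1/3)*8 = 7 + 8/3 = 29/3)
c(j, g) = (-4 + g)*(29/3 + j) (c(j, g) = (j + 29/3)*(g - 4) = (29/3 + j)*(-4 + g) = (-4 + g)*(29/3 + j))
1/(3460 + c(T, 128)) = 1/(3460 + (-116/3 - 4*68 + (29/3)*128 + 128*68)) = 1/(3460 + (-116/3 - 272 + 3712/3 + 8704)) = 1/(3460 + 28892/3) = 1/(39272/3) = 3/39272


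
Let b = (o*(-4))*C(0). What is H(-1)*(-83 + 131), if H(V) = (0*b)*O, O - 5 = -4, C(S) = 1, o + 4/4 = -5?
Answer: 0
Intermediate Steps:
o = -6 (o = -1 - 5 = -6)
O = 1 (O = 5 - 4 = 1)
b = 24 (b = -6*(-4)*1 = 24*1 = 24)
H(V) = 0 (H(V) = (0*24)*1 = 0*1 = 0)
H(-1)*(-83 + 131) = 0*(-83 + 131) = 0*48 = 0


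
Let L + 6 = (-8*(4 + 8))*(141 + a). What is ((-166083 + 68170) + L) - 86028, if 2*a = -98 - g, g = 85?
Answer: -188699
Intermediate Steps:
a = -183/2 (a = (-98 - 1*85)/2 = (-98 - 85)/2 = (½)*(-183) = -183/2 ≈ -91.500)
L = -4758 (L = -6 + (-8*(4 + 8))*(141 - 183/2) = -6 - 8*12*(99/2) = -6 - 96*99/2 = -6 - 4752 = -4758)
((-166083 + 68170) + L) - 86028 = ((-166083 + 68170) - 4758) - 86028 = (-97913 - 4758) - 86028 = -102671 - 86028 = -188699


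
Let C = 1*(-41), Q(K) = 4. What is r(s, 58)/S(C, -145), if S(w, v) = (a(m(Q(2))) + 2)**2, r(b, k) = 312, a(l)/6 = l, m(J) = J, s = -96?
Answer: 6/13 ≈ 0.46154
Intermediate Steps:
a(l) = 6*l
C = -41
S(w, v) = 676 (S(w, v) = (6*4 + 2)**2 = (24 + 2)**2 = 26**2 = 676)
r(s, 58)/S(C, -145) = 312/676 = 312*(1/676) = 6/13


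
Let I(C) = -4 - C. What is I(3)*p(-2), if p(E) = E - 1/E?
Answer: 21/2 ≈ 10.500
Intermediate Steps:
I(3)*p(-2) = (-4 - 1*3)*(-2 - 1/(-2)) = (-4 - 3)*(-2 - 1*(-½)) = -7*(-2 + ½) = -7*(-3/2) = 21/2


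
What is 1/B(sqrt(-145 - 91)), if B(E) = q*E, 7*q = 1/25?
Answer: -175*I*sqrt(59)/118 ≈ -11.392*I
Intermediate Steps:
q = 1/175 (q = (1/7)/25 = (1/7)*(1/25) = 1/175 ≈ 0.0057143)
B(E) = E/175
1/B(sqrt(-145 - 91)) = 1/(sqrt(-145 - 91)/175) = 1/(sqrt(-236)/175) = 1/((2*I*sqrt(59))/175) = 1/(2*I*sqrt(59)/175) = -175*I*sqrt(59)/118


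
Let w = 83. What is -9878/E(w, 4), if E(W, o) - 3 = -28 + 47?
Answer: -449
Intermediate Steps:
E(W, o) = 22 (E(W, o) = 3 + (-28 + 47) = 3 + 19 = 22)
-9878/E(w, 4) = -9878/22 = -9878*1/22 = -449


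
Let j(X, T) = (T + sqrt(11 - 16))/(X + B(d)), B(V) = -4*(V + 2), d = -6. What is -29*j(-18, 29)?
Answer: 841/2 + 29*I*sqrt(5)/2 ≈ 420.5 + 32.423*I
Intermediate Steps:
B(V) = -8 - 4*V (B(V) = -4*(2 + V) = -8 - 4*V)
j(X, T) = (T + I*sqrt(5))/(16 + X) (j(X, T) = (T + sqrt(11 - 16))/(X + (-8 - 4*(-6))) = (T + sqrt(-5))/(X + (-8 + 24)) = (T + I*sqrt(5))/(X + 16) = (T + I*sqrt(5))/(16 + X))
-29*j(-18, 29) = -29*(29 + I*sqrt(5))/(16 - 18) = -29*(29 + I*sqrt(5))/(-2) = -(-29)*(29 + I*sqrt(5))/2 = -29*(-29/2 - I*sqrt(5)/2) = 841/2 + 29*I*sqrt(5)/2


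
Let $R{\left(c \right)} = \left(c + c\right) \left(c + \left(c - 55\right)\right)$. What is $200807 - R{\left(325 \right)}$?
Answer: $-185943$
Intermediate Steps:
$R{\left(c \right)} = 2 c \left(-55 + 2 c\right)$ ($R{\left(c \right)} = 2 c \left(c + \left(-55 + c\right)\right) = 2 c \left(-55 + 2 c\right)$)
$200807 - R{\left(325 \right)} = 200807 - 2 \cdot 325 \left(-55 + 2 \cdot 325\right) = 200807 - 2 \cdot 325 \left(-55 + 650\right) = 200807 - 2 \cdot 325 \cdot 595 = 200807 - 386750 = -185943$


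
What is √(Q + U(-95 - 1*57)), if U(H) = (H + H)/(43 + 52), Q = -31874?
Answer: I*√796930/5 ≈ 178.54*I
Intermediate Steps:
U(H) = 2*H/95 (U(H) = (2*H)/95 = (2*H)*(1/95) = 2*H/95)
√(Q + U(-95 - 1*57)) = √(-31874 + 2*(-95 - 1*57)/95) = √(-31874 + 2*(-95 - 57)/95) = √(-31874 + (2/95)*(-152)) = √(-31874 - 16/5) = √(-159386/5) = I*√796930/5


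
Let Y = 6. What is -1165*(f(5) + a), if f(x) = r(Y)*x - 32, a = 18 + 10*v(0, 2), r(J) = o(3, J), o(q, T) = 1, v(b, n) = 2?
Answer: -12815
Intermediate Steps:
r(J) = 1
a = 38 (a = 18 + 10*2 = 18 + 20 = 38)
f(x) = -32 + x (f(x) = 1*x - 32 = x - 32 = -32 + x)
-1165*(f(5) + a) = -1165*((-32 + 5) + 38) = -1165*(-27 + 38) = -1165*11 = -12815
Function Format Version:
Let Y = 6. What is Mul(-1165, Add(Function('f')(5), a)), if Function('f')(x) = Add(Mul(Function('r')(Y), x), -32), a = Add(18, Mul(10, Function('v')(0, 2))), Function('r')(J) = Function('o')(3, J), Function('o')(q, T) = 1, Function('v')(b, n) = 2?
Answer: -12815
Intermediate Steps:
Function('r')(J) = 1
a = 38 (a = Add(18, Mul(10, 2)) = Add(18, 20) = 38)
Function('f')(x) = Add(-32, x) (Function('f')(x) = Add(Mul(1, x), -32) = Add(x, -32) = Add(-32, x))
Mul(-1165, Add(Function('f')(5), a)) = Mul(-1165, Add(Add(-32, 5), 38)) = Mul(-1165, Add(-27, 38)) = Mul(-1165, 11) = -12815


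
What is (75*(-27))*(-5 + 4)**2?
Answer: -2025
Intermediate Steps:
(75*(-27))*(-5 + 4)**2 = -2025*(-1)**2 = -2025*1 = -2025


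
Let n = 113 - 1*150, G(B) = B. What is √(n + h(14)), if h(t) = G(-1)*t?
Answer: I*√51 ≈ 7.1414*I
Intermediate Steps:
h(t) = -t
n = -37 (n = 113 - 150 = -37)
√(n + h(14)) = √(-37 - 1*14) = √(-37 - 14) = √(-51) = I*√51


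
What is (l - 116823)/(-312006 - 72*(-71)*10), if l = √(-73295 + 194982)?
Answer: 38941/86962 - √121687/260886 ≈ 0.44646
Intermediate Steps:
l = √121687 ≈ 348.84
(l - 116823)/(-312006 - 72*(-71)*10) = (√121687 - 116823)/(-312006 - 72*(-71)*10) = (-116823 + √121687)/(-312006 + 5112*10) = (-116823 + √121687)/(-312006 + 51120) = (-116823 + √121687)/(-260886) = (-116823 + √121687)*(-1/260886) = 38941/86962 - √121687/260886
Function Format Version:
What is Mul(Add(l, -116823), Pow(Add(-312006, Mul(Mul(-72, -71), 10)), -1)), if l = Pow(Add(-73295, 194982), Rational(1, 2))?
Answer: Add(Rational(38941, 86962), Mul(Rational(-1, 260886), Pow(121687, Rational(1, 2)))) ≈ 0.44646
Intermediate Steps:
l = Pow(121687, Rational(1, 2)) ≈ 348.84
Mul(Add(l, -116823), Pow(Add(-312006, Mul(Mul(-72, -71), 10)), -1)) = Mul(Add(Pow(121687, Rational(1, 2)), -116823), Pow(Add(-312006, Mul(Mul(-72, -71), 10)), -1)) = Mul(Add(-116823, Pow(121687, Rational(1, 2))), Pow(Add(-312006, Mul(5112, 10)), -1)) = Mul(Add(-116823, Pow(121687, Rational(1, 2))), Pow(Add(-312006, 51120), -1)) = Mul(Add(-116823, Pow(121687, Rational(1, 2))), Pow(-260886, -1)) = Mul(Add(-116823, Pow(121687, Rational(1, 2))), Rational(-1, 260886)) = Add(Rational(38941, 86962), Mul(Rational(-1, 260886), Pow(121687, Rational(1, 2))))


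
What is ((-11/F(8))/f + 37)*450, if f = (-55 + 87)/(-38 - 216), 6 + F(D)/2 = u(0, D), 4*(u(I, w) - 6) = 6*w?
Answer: 1170375/64 ≈ 18287.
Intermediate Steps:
u(I, w) = 6 + 3*w/2 (u(I, w) = 6 + (6*w)/4 = 6 + 3*w/2)
F(D) = 3*D (F(D) = -12 + 2*(6 + 3*D/2) = -12 + (12 + 3*D) = 3*D)
f = -16/127 (f = 32/(-254) = 32*(-1/254) = -16/127 ≈ -0.12598)
((-11/F(8))/f + 37)*450 = ((-11/(3*8))/(-16/127) + 37)*450 = (-11/24*(-127/16) + 37)*450 = (1397/384 + 37)*450 = (15605/384)*450 = 1170375/64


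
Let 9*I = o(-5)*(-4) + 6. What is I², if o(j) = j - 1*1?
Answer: 100/9 ≈ 11.111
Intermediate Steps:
o(j) = -1 + j (o(j) = j - 1 = -1 + j)
I = 10/3 (I = ((-1 - 5)*(-4) + 6)/9 = (-6*(-4) + 6)/9 = (24 + 6)/9 = (⅑)*30 = 10/3 ≈ 3.3333)
I² = (10/3)² = 100/9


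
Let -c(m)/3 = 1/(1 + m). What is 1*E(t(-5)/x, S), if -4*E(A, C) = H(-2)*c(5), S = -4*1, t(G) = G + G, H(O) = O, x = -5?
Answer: -1/4 ≈ -0.25000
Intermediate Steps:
c(m) = -3/(1 + m)
t(G) = 2*G
S = -4
E(A, C) = -1/4 (E(A, C) = -(-1)*(-3/(1 + 5))/2 = -(-1)*(-3/6)/2 = -(-1)*(-3*1/6)/2 = -(-1)*(-1)/(2*2) = -1/4*1 = -1/4)
1*E(t(-5)/x, S) = 1*(-1/4) = -1/4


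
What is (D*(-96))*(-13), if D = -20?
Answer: -24960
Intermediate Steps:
(D*(-96))*(-13) = -20*(-96)*(-13) = 1920*(-13) = -24960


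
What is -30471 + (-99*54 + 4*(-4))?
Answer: -35833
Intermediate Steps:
-30471 + (-99*54 + 4*(-4)) = -30471 + (-5346 - 16) = -30471 - 5362 = -35833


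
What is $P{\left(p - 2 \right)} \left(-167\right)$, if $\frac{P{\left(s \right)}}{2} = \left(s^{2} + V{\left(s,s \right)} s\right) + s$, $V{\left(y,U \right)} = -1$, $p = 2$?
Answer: $0$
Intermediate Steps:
$P{\left(s \right)} = 2 s^{2}$ ($P{\left(s \right)} = 2 \left(\left(s^{2} - s\right) + s\right) = 2 s^{2}$)
$P{\left(p - 2 \right)} \left(-167\right) = 2 \left(2 - 2\right)^{2} \left(-167\right) = 2 \cdot 0^{2} \left(-167\right) = 2 \cdot 0 \left(-167\right) = 0 \left(-167\right) = 0$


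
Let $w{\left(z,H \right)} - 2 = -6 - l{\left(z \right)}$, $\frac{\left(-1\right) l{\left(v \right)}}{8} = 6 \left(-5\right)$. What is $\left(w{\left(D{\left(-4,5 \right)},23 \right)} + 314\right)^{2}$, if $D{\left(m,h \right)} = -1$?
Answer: $4900$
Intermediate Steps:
$l{\left(v \right)} = 240$ ($l{\left(v \right)} = - 8 \cdot 6 \left(-5\right) = \left(-8\right) \left(-30\right) = 240$)
$w{\left(z,H \right)} = -244$ ($w{\left(z,H \right)} = 2 - 246 = -244$)
$\left(w{\left(D{\left(-4,5 \right)},23 \right)} + 314\right)^{2} = \left(-244 + 314\right)^{2} = 70^{2} = 4900$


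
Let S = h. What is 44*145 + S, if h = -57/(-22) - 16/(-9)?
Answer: 1264105/198 ≈ 6384.4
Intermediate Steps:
h = 865/198 (h = -57*(-1/22) - 16*(-⅑) = 57/22 + 16/9 = 865/198 ≈ 4.3687)
S = 865/198 ≈ 4.3687
44*145 + S = 44*145 + 865/198 = 6380 + 865/198 = 1264105/198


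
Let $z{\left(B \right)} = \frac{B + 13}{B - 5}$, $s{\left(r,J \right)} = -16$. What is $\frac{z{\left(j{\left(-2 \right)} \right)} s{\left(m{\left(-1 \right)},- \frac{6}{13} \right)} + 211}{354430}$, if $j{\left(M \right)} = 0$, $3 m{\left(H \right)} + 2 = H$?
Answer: $\frac{1263}{1772150} \approx 0.00071269$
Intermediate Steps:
$m{\left(H \right)} = - \frac{2}{3} + \frac{H}{3}$
$z{\left(B \right)} = \frac{13 + B}{-5 + B}$
$\frac{z{\left(j{\left(-2 \right)} \right)} s{\left(m{\left(-1 \right)},- \frac{6}{13} \right)} + 211}{354430} = \frac{\frac{13 + 0}{-5 + 0} \left(-16\right) + 211}{354430} = \left(\frac{1}{-5} \cdot 13 \left(-16\right) + 211\right) \frac{1}{354430} = \left(\left(- \frac{1}{5}\right) 13 \left(-16\right) + 211\right) \frac{1}{354430} = \left(\left(- \frac{13}{5}\right) \left(-16\right) + 211\right) \frac{1}{354430} = \left(\frac{208}{5} + 211\right) \frac{1}{354430} = \frac{1263}{5} \cdot \frac{1}{354430} = \frac{1263}{1772150}$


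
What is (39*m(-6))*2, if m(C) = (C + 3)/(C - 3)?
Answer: 26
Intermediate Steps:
m(C) = (3 + C)/(-3 + C)
(39*m(-6))*2 = (39*((3 - 6)/(-3 - 6)))*2 = (39*(-3/(-9)))*2 = (39*(-1/9*(-3)))*2 = (39*(1/3))*2 = 13*2 = 26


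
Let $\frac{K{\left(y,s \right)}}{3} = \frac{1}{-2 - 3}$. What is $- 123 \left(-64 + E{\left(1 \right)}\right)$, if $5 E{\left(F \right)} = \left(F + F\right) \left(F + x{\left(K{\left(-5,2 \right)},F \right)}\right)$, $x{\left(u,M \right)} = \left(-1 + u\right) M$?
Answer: $\frac{197538}{25} \approx 7901.5$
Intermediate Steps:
$K{\left(y,s \right)} = - \frac{3}{5}$ ($K{\left(y,s \right)} = \frac{3}{-2 - 3} = \frac{3}{-5} = 3 \left(- \frac{1}{5}\right) = - \frac{3}{5}$)
$x{\left(u,M \right)} = M \left(-1 + u\right)$
$E{\left(F \right)} = - \frac{6 F^{2}}{25}$ ($E{\left(F \right)} = \frac{\left(F + F\right) \left(F + F \left(-1 - \frac{3}{5}\right)\right)}{5} = \frac{2 F \left(F + F \left(- \frac{8}{5}\right)\right)}{5} = \frac{2 F \left(F - \frac{8 F}{5}\right)}{5} = \frac{2 F \left(- \frac{3 F}{5}\right)}{5} = \frac{\left(- \frac{6}{5}\right) F^{2}}{5} = - \frac{6 F^{2}}{25}$)
$- 123 \left(-64 + E{\left(1 \right)}\right) = - 123 \left(-64 - \frac{6 \cdot 1^{2}}{25}\right) = - 123 \left(-64 - \frac{6}{25}\right) = \left(-123\right) \left(- \frac{1606}{25}\right) = \frac{197538}{25}$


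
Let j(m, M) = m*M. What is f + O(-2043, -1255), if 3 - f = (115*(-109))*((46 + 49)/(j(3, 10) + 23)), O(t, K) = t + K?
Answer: 1016190/53 ≈ 19173.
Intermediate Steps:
j(m, M) = M*m
O(t, K) = K + t
f = 1190984/53 (f = 3 - 115*(-109)*(46 + 49)/(10*3 + 23) = 3 - (-12535)*95/(30 + 23) = 3 - (-12535)*95/53 = 3 - 1*(-1190825/53) = 3 + 1190825/53 = 1190984/53 ≈ 22471.)
f + O(-2043, -1255) = 1190984/53 + (-1255 - 2043) = 1190984/53 - 3298 = 1016190/53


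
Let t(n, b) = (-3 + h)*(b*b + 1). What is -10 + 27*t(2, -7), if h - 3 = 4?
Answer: 5390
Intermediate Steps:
h = 7 (h = 3 + 4 = 7)
t(n, b) = 4 + 4*b² (t(n, b) = (-3 + 7)*(b*b + 1) = 4*(b² + 1) = 4*(1 + b²) = 4 + 4*b²)
-10 + 27*t(2, -7) = -10 + 27*(4 + 4*(-7)²) = -10 + 27*(4 + 4*49) = -10 + 27*(4 + 196) = -10 + 27*200 = -10 + 5400 = 5390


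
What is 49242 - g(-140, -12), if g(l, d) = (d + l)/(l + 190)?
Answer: 1231126/25 ≈ 49245.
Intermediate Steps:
g(l, d) = (d + l)/(190 + l)
49242 - g(-140, -12) = 49242 - (-12 - 140)/(190 - 140) = 49242 - (-152)/50 = 49242 - 1*(-76/25) = 49242 + 76/25 = 1231126/25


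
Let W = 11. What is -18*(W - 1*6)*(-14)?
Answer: 1260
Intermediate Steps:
-18*(W - 1*6)*(-14) = -18*(11 - 1*6)*(-14) = -18*(11 - 6)*(-14) = -18*5*(-14) = -90*(-14) = 1260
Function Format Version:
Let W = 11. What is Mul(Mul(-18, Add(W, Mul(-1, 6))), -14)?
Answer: 1260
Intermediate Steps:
Mul(Mul(-18, Add(W, Mul(-1, 6))), -14) = Mul(Mul(-18, Add(11, Mul(-1, 6))), -14) = Mul(Mul(-18, Add(11, -6)), -14) = Mul(Mul(-18, 5), -14) = Mul(-90, -14) = 1260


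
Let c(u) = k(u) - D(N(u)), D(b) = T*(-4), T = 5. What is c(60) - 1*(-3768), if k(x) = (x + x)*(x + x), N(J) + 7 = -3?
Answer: 18188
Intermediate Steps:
N(J) = -10 (N(J) = -7 - 3 = -10)
D(b) = -20 (D(b) = 5*(-4) = -20)
k(x) = 4*x**2 (k(x) = (2*x)*(2*x) = 4*x**2)
c(u) = 20 + 4*u**2 (c(u) = 4*u**2 - 1*(-20) = 4*u**2 + 20 = 20 + 4*u**2)
c(60) - 1*(-3768) = (20 + 4*60**2) - 1*(-3768) = (20 + 4*3600) + 3768 = (20 + 14400) + 3768 = 14420 + 3768 = 18188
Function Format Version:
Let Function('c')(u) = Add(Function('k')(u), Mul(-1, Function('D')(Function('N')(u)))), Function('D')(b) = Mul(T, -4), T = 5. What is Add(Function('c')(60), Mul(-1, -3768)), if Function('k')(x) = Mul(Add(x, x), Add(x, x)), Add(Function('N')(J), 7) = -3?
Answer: 18188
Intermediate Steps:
Function('N')(J) = -10 (Function('N')(J) = Add(-7, -3) = -10)
Function('D')(b) = -20 (Function('D')(b) = Mul(5, -4) = -20)
Function('k')(x) = Mul(4, Pow(x, 2)) (Function('k')(x) = Mul(Mul(2, x), Mul(2, x)) = Mul(4, Pow(x, 2)))
Function('c')(u) = Add(20, Mul(4, Pow(u, 2))) (Function('c')(u) = Add(Mul(4, Pow(u, 2)), Mul(-1, -20)) = Add(Mul(4, Pow(u, 2)), 20) = Add(20, Mul(4, Pow(u, 2))))
Add(Function('c')(60), Mul(-1, -3768)) = Add(Add(20, Mul(4, Pow(60, 2))), Mul(-1, -3768)) = Add(Add(20, Mul(4, 3600)), 3768) = Add(Add(20, 14400), 3768) = Add(14420, 3768) = 18188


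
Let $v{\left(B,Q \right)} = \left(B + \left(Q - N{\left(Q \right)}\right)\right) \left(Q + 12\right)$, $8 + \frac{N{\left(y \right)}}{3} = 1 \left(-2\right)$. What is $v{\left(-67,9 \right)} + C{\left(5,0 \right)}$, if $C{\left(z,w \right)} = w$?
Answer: $-588$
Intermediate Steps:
$N{\left(y \right)} = -30$ ($N{\left(y \right)} = -24 + 3 \cdot 1 \left(-2\right) = -24 + 3 \left(-2\right) = -24 - 6 = -30$)
$v{\left(B,Q \right)} = \left(12 + Q\right) \left(30 + B + Q\right)$ ($v{\left(B,Q \right)} = \left(B + \left(Q - -30\right)\right) \left(Q + 12\right) = \left(B + \left(Q + 30\right)\right) \left(12 + Q\right) = \left(B + \left(30 + Q\right)\right) \left(12 + Q\right) = \left(30 + B + Q\right) \left(12 + Q\right) = \left(12 + Q\right) \left(30 + B + Q\right)$)
$v{\left(-67,9 \right)} + C{\left(5,0 \right)} = \left(360 + 9^{2} + 12 \left(-67\right) + 42 \cdot 9 - 603\right) + 0 = \left(360 + 81 - 804 + 378 - 603\right) + 0 = -588 + 0 = -588$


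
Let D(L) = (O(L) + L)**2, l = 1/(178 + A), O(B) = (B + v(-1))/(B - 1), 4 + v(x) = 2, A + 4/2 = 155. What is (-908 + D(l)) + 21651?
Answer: 247536748337341/11931192900 ≈ 20747.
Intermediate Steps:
A = 153 (A = -2 + 155 = 153)
v(x) = -2 (v(x) = -4 + 2 = -2)
O(B) = (-2 + B)/(-1 + B) (O(B) = (B - 2)/(B - 1) = (-2 + B)/(-1 + B))
l = 1/331 (l = 1/(178 + 153) = 1/331 ≈ 0.0030211)
D(L) = (L + (-2 + L)/(-1 + L))**2 (D(L) = ((-2 + L)/(-1 + L) + L)**2 = (L + (-2 + L)/(-1 + L))**2)
(-908 + D(l)) + 21651 = (-908 + (-2 + (1/331)**2)**2/(-1 + 1/331)**2) + 21651 = (-908 + (-2 + 1/109561)**2/(-330/331)**2) + 21651 = (-908 + 109561*(-219121/109561)**2/108900) + 21651 = (-908 + (109561/108900)*(48014012641/12003612721)) + 21651 = (-908 + 48014012641/11931192900) + 21651 = -10785509140559/11931192900 + 21651 = 247536748337341/11931192900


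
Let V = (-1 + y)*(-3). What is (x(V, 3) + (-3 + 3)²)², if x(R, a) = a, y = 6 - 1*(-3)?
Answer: 9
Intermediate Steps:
y = 9 (y = 6 + 3 = 9)
V = -24 (V = (-1 + 9)*(-3) = 8*(-3) = -24)
(x(V, 3) + (-3 + 3)²)² = (3 + (-3 + 3)²)² = (3 + 0²)² = (3 + 0)² = 3² = 9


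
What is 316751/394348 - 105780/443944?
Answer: 12363196813/21883553564 ≈ 0.56495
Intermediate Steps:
316751/394348 - 105780/443944 = 316751*(1/394348) - 105780*1/443944 = 316751/394348 - 26445/110986 = 12363196813/21883553564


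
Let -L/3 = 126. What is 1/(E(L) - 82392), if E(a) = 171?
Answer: -1/82221 ≈ -1.2162e-5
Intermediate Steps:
L = -378 (L = -3*126 = -378)
1/(E(L) - 82392) = 1/(171 - 82392) = 1/(-82221) = -1/82221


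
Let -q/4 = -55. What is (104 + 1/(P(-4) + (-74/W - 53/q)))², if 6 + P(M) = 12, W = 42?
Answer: 3706348835344/341030089 ≈ 10868.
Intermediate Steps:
P(M) = 6 (P(M) = -6 + 12 = 6)
q = 220 (q = -4*(-55) = 220)
(104 + 1/(P(-4) + (-74/W - 53/q)))² = (104 + 1/(6 + (-74/42 - 53/220)))² = (104 + 1/(6 + (-74*1/42 - 53*1/220)))² = (104 + 1/(6 + (-37/21 - 53/220)))² = (104 + 1/(6 - 9253/4620))² = (104 + 1/(18467/4620))² = (104 + 4620/18467)² = (1925188/18467)² = 3706348835344/341030089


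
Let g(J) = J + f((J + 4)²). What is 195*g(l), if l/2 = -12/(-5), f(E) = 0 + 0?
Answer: 936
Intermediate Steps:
f(E) = 0
l = 24/5 (l = 2*(-12/(-5)) = 2*(-12*(-⅕)) = 2*(12/5) = 24/5 ≈ 4.8000)
g(J) = J (g(J) = J + 0 = J)
195*g(l) = 195*(24/5) = 936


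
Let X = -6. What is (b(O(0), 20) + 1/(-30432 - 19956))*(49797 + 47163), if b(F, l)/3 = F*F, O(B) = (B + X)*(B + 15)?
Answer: 9893381463920/4199 ≈ 2.3561e+9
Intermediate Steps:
O(B) = (-6 + B)*(15 + B) (O(B) = (B - 6)*(B + 15) = (-6 + B)*(15 + B))
b(F, l) = 3*F**2 (b(F, l) = 3*(F*F) = 3*F**2)
(b(O(0), 20) + 1/(-30432 - 19956))*(49797 + 47163) = (3*(-90 + 0**2 + 9*0)**2 + 1/(-30432 - 19956))*(49797 + 47163) = (3*(-90 + 0 + 0)**2 + 1/(-50388))*96960 = (3*(-90)**2 - 1/50388)*96960 = (3*8100 - 1/50388)*96960 = (24300 - 1/50388)*96960 = (1224428399/50388)*96960 = 9893381463920/4199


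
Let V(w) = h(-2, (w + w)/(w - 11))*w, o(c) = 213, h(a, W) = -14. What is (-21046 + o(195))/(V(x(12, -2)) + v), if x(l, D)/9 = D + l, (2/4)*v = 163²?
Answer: -20833/51878 ≈ -0.40158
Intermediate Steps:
v = 53138 (v = 2*163² = 2*26569 = 53138)
x(l, D) = 9*D + 9*l (x(l, D) = 9*(D + l) = 9*D + 9*l)
V(w) = -14*w
(-21046 + o(195))/(V(x(12, -2)) + v) = (-21046 + 213)/(-14*(9*(-2) + 9*12) + 53138) = -20833/(-14*(-18 + 108) + 53138) = -20833/(-14*90 + 53138) = -20833/(-1260 + 53138) = -20833/51878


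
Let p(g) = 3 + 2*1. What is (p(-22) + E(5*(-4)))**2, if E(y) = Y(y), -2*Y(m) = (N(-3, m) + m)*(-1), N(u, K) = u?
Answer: 169/4 ≈ 42.250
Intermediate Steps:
p(g) = 5 (p(g) = 3 + 2 = 5)
Y(m) = -3/2 + m/2 (Y(m) = -(-3 + m)*(-1)/2 = -(3 - m)/2 = -3/2 + m/2)
E(y) = -3/2 + y/2
(p(-22) + E(5*(-4)))**2 = (5 + (-3/2 + (5*(-4))/2))**2 = (5 + (-3/2 + (1/2)*(-20)))**2 = (5 + (-3/2 - 10))**2 = (5 - 23/2)**2 = (-13/2)**2 = 169/4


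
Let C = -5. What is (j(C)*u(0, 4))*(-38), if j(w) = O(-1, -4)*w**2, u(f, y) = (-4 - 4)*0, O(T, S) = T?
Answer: 0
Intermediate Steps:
u(f, y) = 0 (u(f, y) = -8*0 = 0)
j(w) = -w**2
(j(C)*u(0, 4))*(-38) = (-1*(-5)**2*0)*(-38) = (-1*25*0)*(-38) = -25*0*(-38) = 0*(-38) = 0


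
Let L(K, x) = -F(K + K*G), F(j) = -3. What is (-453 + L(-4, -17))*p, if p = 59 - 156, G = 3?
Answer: 43650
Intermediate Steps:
p = -97
L(K, x) = 3 (L(K, x) = -1*(-3) = 3)
(-453 + L(-4, -17))*p = (-453 + 3)*(-97) = -450*(-97) = 43650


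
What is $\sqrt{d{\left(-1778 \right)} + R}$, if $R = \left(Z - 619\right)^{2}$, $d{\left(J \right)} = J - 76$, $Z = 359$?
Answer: $\sqrt{65746} \approx 256.41$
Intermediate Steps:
$d{\left(J \right)} = -76 + J$ ($d{\left(J \right)} = J - 76 = -76 + J$)
$R = 67600$ ($R = \left(359 - 619\right)^{2} = \left(-260\right)^{2} = 67600$)
$\sqrt{d{\left(-1778 \right)} + R} = \sqrt{\left(-76 - 1778\right) + 67600} = \sqrt{-1854 + 67600} = \sqrt{65746}$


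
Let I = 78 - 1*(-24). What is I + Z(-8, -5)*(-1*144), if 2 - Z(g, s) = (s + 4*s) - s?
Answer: -3066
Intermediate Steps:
I = 102 (I = 78 + 24 = 102)
Z(g, s) = 2 - 4*s (Z(g, s) = 2 - ((s + 4*s) - s) = 2 - (5*s - s) = 2 - 4*s)
I + Z(-8, -5)*(-1*144) = 102 + (2 - 4*(-5))*(-1*144) = 102 + (2 + 20)*(-144) = 102 + 22*(-144) = 102 - 3168 = -3066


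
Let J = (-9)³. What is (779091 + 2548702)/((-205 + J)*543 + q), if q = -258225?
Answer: -475399/109341 ≈ -4.3479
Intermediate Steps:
J = -729
(779091 + 2548702)/((-205 + J)*543 + q) = (779091 + 2548702)/((-205 - 729)*543 - 258225) = 3327793/(-934*543 - 258225) = 3327793/(-507162 - 258225) = 3327793/(-765387) = 3327793*(-1/765387) = -475399/109341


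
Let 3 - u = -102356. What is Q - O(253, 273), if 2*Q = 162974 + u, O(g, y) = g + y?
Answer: 264281/2 ≈ 1.3214e+5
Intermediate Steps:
u = 102359 (u = 3 - 1*(-102356) = 3 + 102356 = 102359)
Q = 265333/2 (Q = (162974 + 102359)/2 = (½)*265333 = 265333/2 ≈ 1.3267e+5)
Q - O(253, 273) = 265333/2 - (253 + 273) = 265333/2 - 1*526 = 265333/2 - 526 = 264281/2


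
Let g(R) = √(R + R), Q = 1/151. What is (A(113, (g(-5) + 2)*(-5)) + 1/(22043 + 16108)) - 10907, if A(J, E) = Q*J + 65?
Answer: -62454293228/5760801 ≈ -10841.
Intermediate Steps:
Q = 1/151 ≈ 0.0066225
g(R) = √2*√R (g(R) = √(2*R) = √2*√R)
A(J, E) = 65 + J/151 (A(J, E) = J/151 + 65 = 65 + J/151)
(A(113, (g(-5) + 2)*(-5)) + 1/(22043 + 16108)) - 10907 = ((65 + (1/151)*113) + 1/(22043 + 16108)) - 10907 = ((65 + 113/151) + 1/38151) - 10907 = (9928/151 + 1/38151) - 10907 = 378763279/5760801 - 10907 = -62454293228/5760801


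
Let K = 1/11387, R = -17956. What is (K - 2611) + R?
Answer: -234196428/11387 ≈ -20567.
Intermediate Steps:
K = 1/11387 ≈ 8.7819e-5
(K - 2611) + R = (1/11387 - 2611) - 17956 = -29731456/11387 - 17956 = -234196428/11387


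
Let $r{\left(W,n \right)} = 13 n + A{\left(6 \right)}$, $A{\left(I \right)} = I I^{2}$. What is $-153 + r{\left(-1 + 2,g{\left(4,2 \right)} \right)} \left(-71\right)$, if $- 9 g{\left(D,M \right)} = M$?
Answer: $- \frac{137555}{9} \approx -15284.0$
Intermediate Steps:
$g{\left(D,M \right)} = - \frac{M}{9}$
$A{\left(I \right)} = I^{3}$
$r{\left(W,n \right)} = 216 + 13 n$ ($r{\left(W,n \right)} = 13 n + 6^{3} = 13 n + 216 = 216 + 13 n$)
$-153 + r{\left(-1 + 2,g{\left(4,2 \right)} \right)} \left(-71\right) = -153 + \left(216 + 13 \left(\left(- \frac{1}{9}\right) 2\right)\right) \left(-71\right) = -153 + \left(216 + 13 \left(- \frac{2}{9}\right)\right) \left(-71\right) = -153 + \left(216 - \frac{26}{9}\right) \left(-71\right) = -153 + \frac{1918}{9} \left(-71\right) = -153 - \frac{136178}{9} = - \frac{137555}{9}$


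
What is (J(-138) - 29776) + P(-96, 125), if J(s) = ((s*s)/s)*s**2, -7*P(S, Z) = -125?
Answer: -18604811/7 ≈ -2.6578e+6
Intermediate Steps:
P(S, Z) = 125/7 (P(S, Z) = -1/7*(-125) = 125/7)
J(s) = s**3 (J(s) = (s**2/s)*s**2 = s*s**2 = s**3)
(J(-138) - 29776) + P(-96, 125) = ((-138)**3 - 29776) + 125/7 = (-2628072 - 29776) + 125/7 = -2657848 + 125/7 = -18604811/7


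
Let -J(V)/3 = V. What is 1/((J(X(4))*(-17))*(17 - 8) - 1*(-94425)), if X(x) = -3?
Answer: 1/93048 ≈ 1.0747e-5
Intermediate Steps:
J(V) = -3*V
1/((J(X(4))*(-17))*(17 - 8) - 1*(-94425)) = 1/((-3*(-3)*(-17))*(17 - 8) - 1*(-94425)) = 1/((9*(-17))*9 + 94425) = 1/(-153*9 + 94425) = 1/(-1377 + 94425) = 1/93048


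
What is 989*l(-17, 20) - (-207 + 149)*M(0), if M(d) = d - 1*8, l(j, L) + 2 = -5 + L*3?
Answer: 51953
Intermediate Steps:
l(j, L) = -7 + 3*L (l(j, L) = -2 + (-5 + L*3) = -2 + (-5 + 3*L) = -7 + 3*L)
M(d) = -8 + d (M(d) = d - 8 = -8 + d)
989*l(-17, 20) - (-207 + 149)*M(0) = 989*(-7 + 3*20) - (-207 + 149)*(-8 + 0) = 989*(-7 + 60) - (-58)*(-8) = 989*53 - 1*464 = 52417 - 464 = 51953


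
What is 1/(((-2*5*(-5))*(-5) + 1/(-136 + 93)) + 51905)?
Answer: 43/2221164 ≈ 1.9359e-5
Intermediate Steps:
1/(((-2*5*(-5))*(-5) + 1/(-136 + 93)) + 51905) = 1/((-10*(-5)*(-5) + 1/(-43)) + 51905) = 1/((50*(-5) - 1/43) + 51905) = 1/((-250 - 1/43) + 51905) = 1/(-10751/43 + 51905) = 1/(2221164/43) = 43/2221164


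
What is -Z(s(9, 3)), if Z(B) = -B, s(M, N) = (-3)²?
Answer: 9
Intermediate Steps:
s(M, N) = 9
-Z(s(9, 3)) = -(-1)*9 = -1*(-9) = 9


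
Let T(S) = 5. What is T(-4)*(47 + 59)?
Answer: 530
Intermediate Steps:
T(-4)*(47 + 59) = 5*(47 + 59) = 5*106 = 530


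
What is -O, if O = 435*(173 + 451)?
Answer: -271440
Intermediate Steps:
O = 271440 (O = 435*624 = 271440)
-O = -1*271440 = -271440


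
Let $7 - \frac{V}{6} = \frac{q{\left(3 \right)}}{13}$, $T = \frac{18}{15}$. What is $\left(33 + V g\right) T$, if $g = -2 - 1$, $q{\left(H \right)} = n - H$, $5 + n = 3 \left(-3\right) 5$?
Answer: $- \frac{12978}{65} \approx -199.66$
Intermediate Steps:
$T = \frac{6}{5}$ ($T = 18 \cdot \frac{1}{15} = \frac{6}{5} \approx 1.2$)
$n = -50$ ($n = -5 + 3 \left(-3\right) 5 = -5 - 45 = -50$)
$q{\left(H \right)} = -50 - H$
$g = -3$
$V = \frac{864}{13}$ ($V = 42 - 6 \frac{-50 - 3}{13} = 42 - 6 \left(-50 - 3\right) \frac{1}{13} = 42 - 6 \left(\left(-53\right) \frac{1}{13}\right) = 42 - - \frac{318}{13} = 42 + \frac{318}{13} = \frac{864}{13} \approx 66.462$)
$\left(33 + V g\right) T = \left(33 + \frac{864}{13} \left(-3\right)\right) \frac{6}{5} = \left(33 - \frac{2592}{13}\right) \frac{6}{5} = \left(- \frac{2163}{13}\right) \frac{6}{5} = - \frac{12978}{65}$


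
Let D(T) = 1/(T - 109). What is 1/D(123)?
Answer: 14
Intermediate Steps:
D(T) = 1/(-109 + T)
1/D(123) = 1/(1/(-109 + 123)) = 1/(1/14) = 14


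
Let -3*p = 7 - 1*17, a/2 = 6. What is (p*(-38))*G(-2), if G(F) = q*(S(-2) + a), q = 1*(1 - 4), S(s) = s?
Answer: 3800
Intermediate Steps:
a = 12 (a = 2*6 = 12)
q = -3 (q = 1*(-3) = -3)
p = 10/3 (p = -(7 - 1*17)/3 = -(7 - 17)/3 = -⅓*(-10) = 10/3 ≈ 3.3333)
G(F) = -30 (G(F) = -3*(-2 + 12) = -3*10 = -30)
(p*(-38))*G(-2) = ((10/3)*(-38))*(-30) = -380/3*(-30) = 3800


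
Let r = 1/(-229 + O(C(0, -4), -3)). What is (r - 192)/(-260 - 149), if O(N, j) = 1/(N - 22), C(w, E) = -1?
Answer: 1011479/2154612 ≈ 0.46945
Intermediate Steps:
O(N, j) = 1/(-22 + N)
r = -23/5268 (r = 1/(-229 + 1/(-22 - 1)) = 1/(-229 + 1/(-23)) = 1/(-229 - 1/23) = 1/(-5268/23) = -23/5268 ≈ -0.0043660)
(r - 192)/(-260 - 149) = (-23/5268 - 192)/(-260 - 149) = -1011479/5268/(-409) = -1011479/5268*(-1/409) = 1011479/2154612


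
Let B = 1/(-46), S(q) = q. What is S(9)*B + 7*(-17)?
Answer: -5483/46 ≈ -119.20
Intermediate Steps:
B = -1/46 ≈ -0.021739
S(9)*B + 7*(-17) = 9*(-1/46) + 7*(-17) = -9/46 - 119 = -5483/46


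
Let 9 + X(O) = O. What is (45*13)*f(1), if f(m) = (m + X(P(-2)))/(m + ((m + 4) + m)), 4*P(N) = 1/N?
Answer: -38025/56 ≈ -679.02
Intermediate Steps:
P(N) = 1/(4*N) (P(N) = (1/N)/4 = 1/(4*N))
X(O) = -9 + O
f(m) = (-73/8 + m)/(4 + 3*m) (f(m) = (m + (-9 + (1/4)/(-2)))/(m + ((m + 4) + m)) = (m + (-9 + (1/4)*(-1/2)))/(m + ((4 + m) + m)) = (m + (-9 - 1/8))/(m + (4 + 2*m)) = (m - 73/8)/(4 + 3*m) = (-73/8 + m)/(4 + 3*m))
(45*13)*f(1) = (45*13)*((-73 + 8*1)/(8*(4 + 3*1))) = 585*((-73 + 8)/(8*(4 + 3))) = 585*((1/8)*(-65)/7) = 585*((1/8)*(1/7)*(-65)) = 585*(-65/56) = -38025/56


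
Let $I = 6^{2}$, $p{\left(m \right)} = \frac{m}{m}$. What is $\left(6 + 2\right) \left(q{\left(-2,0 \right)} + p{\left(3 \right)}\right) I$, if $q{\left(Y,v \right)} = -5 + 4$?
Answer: $0$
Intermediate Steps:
$q{\left(Y,v \right)} = -1$
$p{\left(m \right)} = 1$
$I = 36$
$\left(6 + 2\right) \left(q{\left(-2,0 \right)} + p{\left(3 \right)}\right) I = \left(6 + 2\right) \left(-1 + 1\right) 36 = 8 \cdot 0 \cdot 36 = 0 \cdot 36 = 0$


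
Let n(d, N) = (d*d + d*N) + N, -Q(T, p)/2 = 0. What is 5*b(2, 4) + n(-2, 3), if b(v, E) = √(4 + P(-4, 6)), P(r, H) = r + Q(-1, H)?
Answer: 1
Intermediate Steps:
Q(T, p) = 0 (Q(T, p) = -2*0 = 0)
n(d, N) = N + d² + N*d (n(d, N) = (d² + N*d) + N = N + d² + N*d)
P(r, H) = r (P(r, H) = r + 0 = r)
b(v, E) = 0 (b(v, E) = √(4 - 4) = √0 = 0)
5*b(2, 4) + n(-2, 3) = 5*0 + (3 + (-2)² + 3*(-2)) = 0 + (3 + 4 - 6) = 0 + 1 = 1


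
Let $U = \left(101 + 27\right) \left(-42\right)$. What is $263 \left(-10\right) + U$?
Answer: $-8006$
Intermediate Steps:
$U = -5376$ ($U = 128 \left(-42\right) = -5376$)
$263 \left(-10\right) + U = 263 \left(-10\right) - 5376 = -2630 - 5376 = -8006$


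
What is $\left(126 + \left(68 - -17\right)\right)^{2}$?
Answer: $44521$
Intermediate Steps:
$\left(126 + \left(68 - -17\right)\right)^{2} = \left(126 + \left(68 + 17\right)\right)^{2} = \left(126 + 85\right)^{2} = 211^{2} = 44521$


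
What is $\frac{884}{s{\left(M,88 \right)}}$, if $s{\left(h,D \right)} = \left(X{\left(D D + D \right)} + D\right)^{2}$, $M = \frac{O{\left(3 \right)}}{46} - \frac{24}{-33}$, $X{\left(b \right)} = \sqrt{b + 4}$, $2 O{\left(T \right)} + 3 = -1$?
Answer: $\frac{221}{\left(44 + \sqrt{1959}\right)^{2}} \approx 0.02837$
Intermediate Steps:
$O{\left(T \right)} = -2$ ($O{\left(T \right)} = - \frac{3}{2} + \frac{1}{2} \left(-1\right) = - \frac{3}{2} - \frac{1}{2} = -2$)
$X{\left(b \right)} = \sqrt{4 + b}$
$M = \frac{173}{253}$ ($M = - \frac{2}{46} - \frac{24}{-33} = \left(-2\right) \frac{1}{46} - - \frac{8}{11} = - \frac{1}{23} + \frac{8}{11} = \frac{173}{253} \approx 0.68379$)
$s{\left(h,D \right)} = \left(D + \sqrt{4 + D + D^{2}}\right)^{2}$ ($s{\left(h,D \right)} = \left(\sqrt{4 + \left(D D + D\right)} + D\right)^{2} = \left(\sqrt{4 + \left(D^{2} + D\right)} + D\right)^{2} = \left(\sqrt{4 + \left(D + D^{2}\right)} + D\right)^{2} = \left(\sqrt{4 + D + D^{2}} + D\right)^{2} = \left(D + \sqrt{4 + D + D^{2}}\right)^{2}$)
$\frac{884}{s{\left(M,88 \right)}} = \frac{884}{\left(88 + \sqrt{4 + 88 \left(1 + 88\right)}\right)^{2}} = \frac{884}{\left(88 + \sqrt{4 + 88 \cdot 89}\right)^{2}} = \frac{884}{\left(88 + \sqrt{4 + 7832}\right)^{2}} = \frac{884}{\left(88 + \sqrt{7836}\right)^{2}} = \frac{884}{\left(88 + 2 \sqrt{1959}\right)^{2}}$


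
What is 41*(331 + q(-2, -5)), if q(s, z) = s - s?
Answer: 13571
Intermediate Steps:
q(s, z) = 0
41*(331 + q(-2, -5)) = 41*(331 + 0) = 41*331 = 13571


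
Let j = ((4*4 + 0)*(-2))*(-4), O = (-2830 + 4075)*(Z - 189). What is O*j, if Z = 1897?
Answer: 272186880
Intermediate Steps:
O = 2126460 (O = (-2830 + 4075)*(1897 - 189) = 1245*1708 = 2126460)
j = 128 (j = ((16 + 0)*(-2))*(-4) = (16*(-2))*(-4) = -32*(-4) = 128)
O*j = 2126460*128 = 272186880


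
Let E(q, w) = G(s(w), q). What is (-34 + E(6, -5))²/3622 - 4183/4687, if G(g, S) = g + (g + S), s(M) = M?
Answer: -4191399/8488157 ≈ -0.49379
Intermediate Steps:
G(g, S) = S + 2*g (G(g, S) = g + (S + g) = S + 2*g)
E(q, w) = q + 2*w
(-34 + E(6, -5))²/3622 - 4183/4687 = (-34 + (6 + 2*(-5)))²/3622 - 4183/4687 = (-34 + (6 - 10))²*(1/3622) - 4183*1/4687 = (-34 - 4)²*(1/3622) - 4183/4687 = (-38)²*(1/3622) - 4183/4687 = 1444*(1/3622) - 4183/4687 = 722/1811 - 4183/4687 = -4191399/8488157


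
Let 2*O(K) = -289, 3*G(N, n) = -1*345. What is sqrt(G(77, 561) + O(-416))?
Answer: I*sqrt(1038)/2 ≈ 16.109*I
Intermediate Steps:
G(N, n) = -115 (G(N, n) = (-1*345)/3 = (1/3)*(-345) = -115)
O(K) = -289/2 (O(K) = (1/2)*(-289) = -289/2)
sqrt(G(77, 561) + O(-416)) = sqrt(-115 - 289/2) = sqrt(-519/2) = I*sqrt(1038)/2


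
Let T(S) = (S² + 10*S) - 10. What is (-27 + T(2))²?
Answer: 169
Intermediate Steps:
T(S) = -10 + S² + 10*S
(-27 + T(2))² = (-27 + (-10 + 2² + 10*2))² = (-27 + (-10 + 4 + 20))² = (-27 + 14)² = (-13)² = 169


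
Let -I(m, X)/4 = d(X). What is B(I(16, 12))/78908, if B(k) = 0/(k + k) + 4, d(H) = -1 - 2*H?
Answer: 1/19727 ≈ 5.0692e-5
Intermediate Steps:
I(m, X) = 4 + 8*X (I(m, X) = -4*(-1 - 2*X) = 4 + 8*X)
B(k) = 4 (B(k) = 0/((2*k)) + 4 = 0*(1/(2*k)) + 4 = 0 + 4 = 4)
B(I(16, 12))/78908 = 4/78908 = 4*(1/78908) = 1/19727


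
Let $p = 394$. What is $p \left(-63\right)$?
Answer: $-24822$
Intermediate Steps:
$p \left(-63\right) = 394 \left(-63\right) = -24822$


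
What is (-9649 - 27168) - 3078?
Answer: -39895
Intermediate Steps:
(-9649 - 27168) - 3078 = -36817 - 3078 = -39895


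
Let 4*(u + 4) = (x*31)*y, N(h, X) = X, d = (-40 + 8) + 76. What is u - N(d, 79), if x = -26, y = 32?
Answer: -6531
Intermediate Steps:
d = 44 (d = -32 + 76 = 44)
u = -6452 (u = -4 + (-26*31*32)/4 = -4 + (-806*32)/4 = -4 + (1/4)*(-25792) = -4 - 6448 = -6452)
u - N(d, 79) = -6452 - 1*79 = -6452 - 79 = -6531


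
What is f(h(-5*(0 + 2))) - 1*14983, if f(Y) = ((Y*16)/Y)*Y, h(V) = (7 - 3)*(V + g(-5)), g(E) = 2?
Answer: -15495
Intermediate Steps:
h(V) = 8 + 4*V (h(V) = (7 - 3)*(V + 2) = 4*(2 + V) = 8 + 4*V)
f(Y) = 16*Y (f(Y) = ((16*Y)/Y)*Y = 16*Y)
f(h(-5*(0 + 2))) - 1*14983 = 16*(8 + 4*(-5*(0 + 2))) - 1*14983 = 16*(8 + 4*(-5*2)) - 14983 = 16*(8 + 4*(-10)) - 14983 = 16*(8 - 40) - 14983 = 16*(-32) - 14983 = -512 - 14983 = -15495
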